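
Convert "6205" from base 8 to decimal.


Input: "6205" in base 8
Positional expansion:
  Digit '6' (value 6) x 8^3 = 3072
  Digit '2' (value 2) x 8^2 = 128
  Digit '0' (value 0) x 8^1 = 0
  Digit '5' (value 5) x 8^0 = 5
Sum = 3205

3205


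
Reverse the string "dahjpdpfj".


Input: dahjpdpfj
Reading characters right to left:
  Position 8: 'j'
  Position 7: 'f'
  Position 6: 'p'
  Position 5: 'd'
  Position 4: 'p'
  Position 3: 'j'
  Position 2: 'h'
  Position 1: 'a'
  Position 0: 'd'
Reversed: jfpdpjhad

jfpdpjhad


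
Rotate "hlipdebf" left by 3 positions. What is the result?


Input: "hlipdebf", rotate left by 3
First 3 characters: "hli"
Remaining characters: "pdebf"
Concatenate remaining + first: "pdebf" + "hli" = "pdebfhli"

pdebfhli


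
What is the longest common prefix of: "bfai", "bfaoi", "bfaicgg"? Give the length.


Words: bfai, bfaoi, bfaicgg
  Position 0: all 'b' => match
  Position 1: all 'f' => match
  Position 2: all 'a' => match
  Position 3: ('i', 'o', 'i') => mismatch, stop
LCP = "bfa" (length 3)

3


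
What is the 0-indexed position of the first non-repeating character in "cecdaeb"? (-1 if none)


Input: cecdaeb
Character frequencies:
  'a': 1
  'b': 1
  'c': 2
  'd': 1
  'e': 2
Scanning left to right for freq == 1:
  Position 0 ('c'): freq=2, skip
  Position 1 ('e'): freq=2, skip
  Position 2 ('c'): freq=2, skip
  Position 3 ('d'): unique! => answer = 3

3


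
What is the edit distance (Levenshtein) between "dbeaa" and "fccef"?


Computing edit distance: "dbeaa" -> "fccef"
DP table:
           f    c    c    e    f
      0    1    2    3    4    5
  d   1    1    2    3    4    5
  b   2    2    2    3    4    5
  e   3    3    3    3    3    4
  a   4    4    4    4    4    4
  a   5    5    5    5    5    5
Edit distance = dp[5][5] = 5

5


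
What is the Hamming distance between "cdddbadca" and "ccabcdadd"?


Comparing "cdddbadca" and "ccabcdadd" position by position:
  Position 0: 'c' vs 'c' => same
  Position 1: 'd' vs 'c' => differ
  Position 2: 'd' vs 'a' => differ
  Position 3: 'd' vs 'b' => differ
  Position 4: 'b' vs 'c' => differ
  Position 5: 'a' vs 'd' => differ
  Position 6: 'd' vs 'a' => differ
  Position 7: 'c' vs 'd' => differ
  Position 8: 'a' vs 'd' => differ
Total differences (Hamming distance): 8

8


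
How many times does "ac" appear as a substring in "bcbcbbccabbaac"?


Searching for "ac" in "bcbcbbccabbaac"
Scanning each position:
  Position 0: "bc" => no
  Position 1: "cb" => no
  Position 2: "bc" => no
  Position 3: "cb" => no
  Position 4: "bb" => no
  Position 5: "bc" => no
  Position 6: "cc" => no
  Position 7: "ca" => no
  Position 8: "ab" => no
  Position 9: "bb" => no
  Position 10: "ba" => no
  Position 11: "aa" => no
  Position 12: "ac" => MATCH
Total occurrences: 1

1


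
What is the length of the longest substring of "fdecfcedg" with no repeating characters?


Input: "fdecfcedg"
Sliding window (track last position of each char):
  Position 0 ('f'): window [0,0] length 1 -- new best
  Position 1 ('d'): window [0,1] length 2 -- new best
  Position 2 ('e'): window [0,2] length 3 -- new best
  Position 3 ('c'): window [0,3] length 4 -- new best
  Position 4 ('f'): repeat (last at 0), move window start to 1
  Position 4 ('f'): window [1,4] length 4
  Position 5 ('c'): repeat (last at 3), move window start to 4
  Position 5 ('c'): window [4,5] length 2
  Position 6 ('e'): window [4,6] length 3
  Position 7 ('d'): window [4,7] length 4
  Position 8 ('g'): window [4,8] length 5 -- new best
Longest substring with no repeats: "fcedg" with length 5

5


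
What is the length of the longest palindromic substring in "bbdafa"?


Input: "bbdafa"
Checking substrings for palindromes:
  [3:6] "afa" (len 3) => palindrome
  [0:2] "bb" (len 2) => palindrome
Longest palindromic substring: "afa" with length 3

3


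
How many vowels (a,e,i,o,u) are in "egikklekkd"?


Input: egikklekkd
Checking each character:
  'e' at position 0: vowel (running total: 1)
  'g' at position 1: consonant
  'i' at position 2: vowel (running total: 2)
  'k' at position 3: consonant
  'k' at position 4: consonant
  'l' at position 5: consonant
  'e' at position 6: vowel (running total: 3)
  'k' at position 7: consonant
  'k' at position 8: consonant
  'd' at position 9: consonant
Total vowels: 3

3


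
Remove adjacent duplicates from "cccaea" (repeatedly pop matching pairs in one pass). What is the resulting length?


Input: cccaea
Stack-based adjacent duplicate removal:
  Read 'c': push. Stack: c
  Read 'c': matches stack top 'c' => pop. Stack: (empty)
  Read 'c': push. Stack: c
  Read 'a': push. Stack: ca
  Read 'e': push. Stack: cae
  Read 'a': push. Stack: caea
Final stack: "caea" (length 4)

4


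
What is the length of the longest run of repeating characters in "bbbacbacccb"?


Input: "bbbacbacccb"
Scanning for longest run:
  Position 1 ('b'): continues run of 'b', length=2
  Position 2 ('b'): continues run of 'b', length=3
  Position 3 ('a'): new char, reset run to 1
  Position 4 ('c'): new char, reset run to 1
  Position 5 ('b'): new char, reset run to 1
  Position 6 ('a'): new char, reset run to 1
  Position 7 ('c'): new char, reset run to 1
  Position 8 ('c'): continues run of 'c', length=2
  Position 9 ('c'): continues run of 'c', length=3
  Position 10 ('b'): new char, reset run to 1
Longest run: 'b' with length 3

3


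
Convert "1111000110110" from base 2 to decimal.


Input: "1111000110110" in base 2
Positional expansion:
  Digit '1' (value 1) x 2^12 = 4096
  Digit '1' (value 1) x 2^11 = 2048
  Digit '1' (value 1) x 2^10 = 1024
  Digit '1' (value 1) x 2^9 = 512
  Digit '0' (value 0) x 2^8 = 0
  Digit '0' (value 0) x 2^7 = 0
  Digit '0' (value 0) x 2^6 = 0
  Digit '1' (value 1) x 2^5 = 32
  Digit '1' (value 1) x 2^4 = 16
  Digit '0' (value 0) x 2^3 = 0
  Digit '1' (value 1) x 2^2 = 4
  Digit '1' (value 1) x 2^1 = 2
  Digit '0' (value 0) x 2^0 = 0
Sum = 7734

7734


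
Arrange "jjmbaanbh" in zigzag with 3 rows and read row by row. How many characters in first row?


Zigzag "jjmbaanbh" into 3 rows:
Placing characters:
  'j' => row 0
  'j' => row 1
  'm' => row 2
  'b' => row 1
  'a' => row 0
  'a' => row 1
  'n' => row 2
  'b' => row 1
  'h' => row 0
Rows:
  Row 0: "jah"
  Row 1: "jbab"
  Row 2: "mn"
First row length: 3

3


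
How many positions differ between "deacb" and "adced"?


Comparing "deacb" and "adced" position by position:
  Position 0: 'd' vs 'a' => DIFFER
  Position 1: 'e' vs 'd' => DIFFER
  Position 2: 'a' vs 'c' => DIFFER
  Position 3: 'c' vs 'e' => DIFFER
  Position 4: 'b' vs 'd' => DIFFER
Positions that differ: 5

5


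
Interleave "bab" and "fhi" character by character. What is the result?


Interleaving "bab" and "fhi":
  Position 0: 'b' from first, 'f' from second => "bf"
  Position 1: 'a' from first, 'h' from second => "ah"
  Position 2: 'b' from first, 'i' from second => "bi"
Result: bfahbi

bfahbi


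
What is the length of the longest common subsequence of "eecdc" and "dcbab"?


LCS of "eecdc" and "dcbab"
DP table:
           d    c    b    a    b
      0    0    0    0    0    0
  e   0    0    0    0    0    0
  e   0    0    0    0    0    0
  c   0    0    1    1    1    1
  d   0    1    1    1    1    1
  c   0    1    2    2    2    2
LCS length = dp[5][5] = 2

2


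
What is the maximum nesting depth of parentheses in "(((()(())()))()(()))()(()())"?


Input: "(((()(())()))()(()))()(()())"
Tracking depth:
  Position 0 '(': depth becomes 1
  Position 1 '(': depth becomes 2
  Position 2 '(': depth becomes 3
  Position 3 '(': depth becomes 4
  Position 4 ')': depth becomes 3
  Position 5 '(': depth becomes 4
  Position 6 '(': depth becomes 5
  Position 7 ')': depth becomes 4
  Position 8 ')': depth becomes 3
  Position 9 '(': depth becomes 4
  Position 10 ')': depth becomes 3
  Position 11 ')': depth becomes 2
  Position 12 ')': depth becomes 1
  Position 13 '(': depth becomes 2
  Position 14 ')': depth becomes 1
  Position 15 '(': depth becomes 2
  Position 16 '(': depth becomes 3
  Position 17 ')': depth becomes 2
  Position 18 ')': depth becomes 1
  Position 19 ')': depth becomes 0
  Position 20 '(': depth becomes 1
  Position 21 ')': depth becomes 0
  Position 22 '(': depth becomes 1
  Position 23 '(': depth becomes 2
  Position 24 ')': depth becomes 1
  Position 25 '(': depth becomes 2
  Position 26 ')': depth becomes 1
  Position 27 ')': depth becomes 0
Maximum depth reached: 5

5


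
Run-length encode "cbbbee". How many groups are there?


Input: cbbbee
Scanning for consecutive runs:
  Group 1: 'c' x 1 (positions 0-0)
  Group 2: 'b' x 3 (positions 1-3)
  Group 3: 'e' x 2 (positions 4-5)
Total groups: 3

3


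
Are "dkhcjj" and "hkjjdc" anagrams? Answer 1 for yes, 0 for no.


Strings: "dkhcjj", "hkjjdc"
Sorted first:  cdhjjk
Sorted second: cdhjjk
Sorted forms match => anagrams

1


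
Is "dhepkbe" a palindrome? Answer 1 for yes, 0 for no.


Input: dhepkbe
Reversed: ebkpehd
  Compare pos 0 ('d') with pos 6 ('e'): MISMATCH
  Compare pos 1 ('h') with pos 5 ('b'): MISMATCH
  Compare pos 2 ('e') with pos 4 ('k'): MISMATCH
Result: not a palindrome

0


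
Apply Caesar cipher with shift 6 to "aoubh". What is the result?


Caesar cipher: shift "aoubh" by 6
  'a' (pos 0) + 6 = pos 6 = 'g'
  'o' (pos 14) + 6 = pos 20 = 'u'
  'u' (pos 20) + 6 = pos 0 = 'a'
  'b' (pos 1) + 6 = pos 7 = 'h'
  'h' (pos 7) + 6 = pos 13 = 'n'
Result: guahn

guahn


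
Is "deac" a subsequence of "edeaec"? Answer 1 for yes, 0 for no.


Check if "deac" is a subsequence of "edeaec"
Greedy scan:
  Position 0 ('e'): no match needed
  Position 1 ('d'): matches sub[0] = 'd'
  Position 2 ('e'): matches sub[1] = 'e'
  Position 3 ('a'): matches sub[2] = 'a'
  Position 4 ('e'): no match needed
  Position 5 ('c'): matches sub[3] = 'c'
All 4 characters matched => is a subsequence

1


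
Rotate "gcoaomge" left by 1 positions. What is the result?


Input: "gcoaomge", rotate left by 1
First 1 characters: "g"
Remaining characters: "coaomge"
Concatenate remaining + first: "coaomge" + "g" = "coaomgeg"

coaomgeg


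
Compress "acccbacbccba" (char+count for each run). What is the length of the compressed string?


Input: acccbacbccba
Runs:
  'a' x 1 => "a1"
  'c' x 3 => "c3"
  'b' x 1 => "b1"
  'a' x 1 => "a1"
  'c' x 1 => "c1"
  'b' x 1 => "b1"
  'c' x 2 => "c2"
  'b' x 1 => "b1"
  'a' x 1 => "a1"
Compressed: "a1c3b1a1c1b1c2b1a1"
Compressed length: 18

18


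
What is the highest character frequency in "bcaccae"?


Input: bcaccae
Character counts:
  'a': 2
  'b': 1
  'c': 3
  'e': 1
Maximum frequency: 3

3


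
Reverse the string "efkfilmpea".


Input: efkfilmpea
Reading characters right to left:
  Position 9: 'a'
  Position 8: 'e'
  Position 7: 'p'
  Position 6: 'm'
  Position 5: 'l'
  Position 4: 'i'
  Position 3: 'f'
  Position 2: 'k'
  Position 1: 'f'
  Position 0: 'e'
Reversed: aepmlifkfe

aepmlifkfe


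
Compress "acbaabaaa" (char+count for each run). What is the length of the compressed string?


Input: acbaabaaa
Runs:
  'a' x 1 => "a1"
  'c' x 1 => "c1"
  'b' x 1 => "b1"
  'a' x 2 => "a2"
  'b' x 1 => "b1"
  'a' x 3 => "a3"
Compressed: "a1c1b1a2b1a3"
Compressed length: 12

12


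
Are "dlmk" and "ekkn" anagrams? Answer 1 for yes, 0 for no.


Strings: "dlmk", "ekkn"
Sorted first:  dklm
Sorted second: ekkn
Differ at position 0: 'd' vs 'e' => not anagrams

0


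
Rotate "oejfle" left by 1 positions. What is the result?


Input: "oejfle", rotate left by 1
First 1 characters: "o"
Remaining characters: "ejfle"
Concatenate remaining + first: "ejfle" + "o" = "ejfleo"

ejfleo


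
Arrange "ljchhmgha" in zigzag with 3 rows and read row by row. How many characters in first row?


Zigzag "ljchhmgha" into 3 rows:
Placing characters:
  'l' => row 0
  'j' => row 1
  'c' => row 2
  'h' => row 1
  'h' => row 0
  'm' => row 1
  'g' => row 2
  'h' => row 1
  'a' => row 0
Rows:
  Row 0: "lha"
  Row 1: "jhmh"
  Row 2: "cg"
First row length: 3

3


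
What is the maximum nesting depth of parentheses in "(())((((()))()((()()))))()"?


Input: "(())((((()))()((()()))))()"
Tracking depth:
  Position 0 '(': depth becomes 1
  Position 1 '(': depth becomes 2
  Position 2 ')': depth becomes 1
  Position 3 ')': depth becomes 0
  Position 4 '(': depth becomes 1
  Position 5 '(': depth becomes 2
  Position 6 '(': depth becomes 3
  Position 7 '(': depth becomes 4
  Position 8 '(': depth becomes 5
  Position 9 ')': depth becomes 4
  Position 10 ')': depth becomes 3
  Position 11 ')': depth becomes 2
  Position 12 '(': depth becomes 3
  Position 13 ')': depth becomes 2
  Position 14 '(': depth becomes 3
  Position 15 '(': depth becomes 4
  Position 16 '(': depth becomes 5
  Position 17 ')': depth becomes 4
  Position 18 '(': depth becomes 5
  Position 19 ')': depth becomes 4
  Position 20 ')': depth becomes 3
  Position 21 ')': depth becomes 2
  Position 22 ')': depth becomes 1
  Position 23 ')': depth becomes 0
  Position 24 '(': depth becomes 1
  Position 25 ')': depth becomes 0
Maximum depth reached: 5

5


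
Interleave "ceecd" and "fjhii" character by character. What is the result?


Interleaving "ceecd" and "fjhii":
  Position 0: 'c' from first, 'f' from second => "cf"
  Position 1: 'e' from first, 'j' from second => "ej"
  Position 2: 'e' from first, 'h' from second => "eh"
  Position 3: 'c' from first, 'i' from second => "ci"
  Position 4: 'd' from first, 'i' from second => "di"
Result: cfejehcidi

cfejehcidi


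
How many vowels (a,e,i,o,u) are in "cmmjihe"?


Input: cmmjihe
Checking each character:
  'c' at position 0: consonant
  'm' at position 1: consonant
  'm' at position 2: consonant
  'j' at position 3: consonant
  'i' at position 4: vowel (running total: 1)
  'h' at position 5: consonant
  'e' at position 6: vowel (running total: 2)
Total vowels: 2

2


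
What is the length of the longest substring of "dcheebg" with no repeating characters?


Input: "dcheebg"
Sliding window (track last position of each char):
  Position 0 ('d'): window [0,0] length 1 -- new best
  Position 1 ('c'): window [0,1] length 2 -- new best
  Position 2 ('h'): window [0,2] length 3 -- new best
  Position 3 ('e'): window [0,3] length 4 -- new best
  Position 4 ('e'): repeat (last at 3), move window start to 4
  Position 4 ('e'): window [4,4] length 1
  Position 5 ('b'): window [4,5] length 2
  Position 6 ('g'): window [4,6] length 3
Longest substring with no repeats: "dche" with length 4

4


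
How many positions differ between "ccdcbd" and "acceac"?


Comparing "ccdcbd" and "acceac" position by position:
  Position 0: 'c' vs 'a' => DIFFER
  Position 1: 'c' vs 'c' => same
  Position 2: 'd' vs 'c' => DIFFER
  Position 3: 'c' vs 'e' => DIFFER
  Position 4: 'b' vs 'a' => DIFFER
  Position 5: 'd' vs 'c' => DIFFER
Positions that differ: 5

5


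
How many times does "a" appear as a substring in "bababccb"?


Searching for "a" in "bababccb"
Scanning each position:
  Position 0: "b" => no
  Position 1: "a" => MATCH
  Position 2: "b" => no
  Position 3: "a" => MATCH
  Position 4: "b" => no
  Position 5: "c" => no
  Position 6: "c" => no
  Position 7: "b" => no
Total occurrences: 2

2


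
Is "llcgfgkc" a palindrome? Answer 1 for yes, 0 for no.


Input: llcgfgkc
Reversed: ckgfgcll
  Compare pos 0 ('l') with pos 7 ('c'): MISMATCH
  Compare pos 1 ('l') with pos 6 ('k'): MISMATCH
  Compare pos 2 ('c') with pos 5 ('g'): MISMATCH
  Compare pos 3 ('g') with pos 4 ('f'): MISMATCH
Result: not a palindrome

0


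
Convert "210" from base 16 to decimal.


Input: "210" in base 16
Positional expansion:
  Digit '2' (value 2) x 16^2 = 512
  Digit '1' (value 1) x 16^1 = 16
  Digit '0' (value 0) x 16^0 = 0
Sum = 528

528


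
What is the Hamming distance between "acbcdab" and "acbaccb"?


Comparing "acbcdab" and "acbaccb" position by position:
  Position 0: 'a' vs 'a' => same
  Position 1: 'c' vs 'c' => same
  Position 2: 'b' vs 'b' => same
  Position 3: 'c' vs 'a' => differ
  Position 4: 'd' vs 'c' => differ
  Position 5: 'a' vs 'c' => differ
  Position 6: 'b' vs 'b' => same
Total differences (Hamming distance): 3

3


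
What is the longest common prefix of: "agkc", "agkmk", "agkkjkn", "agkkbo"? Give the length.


Words: agkc, agkmk, agkkjkn, agkkbo
  Position 0: all 'a' => match
  Position 1: all 'g' => match
  Position 2: all 'k' => match
  Position 3: ('c', 'm', 'k', 'k') => mismatch, stop
LCP = "agk" (length 3)

3


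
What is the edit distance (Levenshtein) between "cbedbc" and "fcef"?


Computing edit distance: "cbedbc" -> "fcef"
DP table:
           f    c    e    f
      0    1    2    3    4
  c   1    1    1    2    3
  b   2    2    2    2    3
  e   3    3    3    2    3
  d   4    4    4    3    3
  b   5    5    5    4    4
  c   6    6    5    5    5
Edit distance = dp[6][4] = 5

5


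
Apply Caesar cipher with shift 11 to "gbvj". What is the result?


Caesar cipher: shift "gbvj" by 11
  'g' (pos 6) + 11 = pos 17 = 'r'
  'b' (pos 1) + 11 = pos 12 = 'm'
  'v' (pos 21) + 11 = pos 6 = 'g'
  'j' (pos 9) + 11 = pos 20 = 'u'
Result: rmgu

rmgu


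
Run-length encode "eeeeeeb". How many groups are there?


Input: eeeeeeb
Scanning for consecutive runs:
  Group 1: 'e' x 6 (positions 0-5)
  Group 2: 'b' x 1 (positions 6-6)
Total groups: 2

2


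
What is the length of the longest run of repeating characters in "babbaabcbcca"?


Input: "babbaabcbcca"
Scanning for longest run:
  Position 1 ('a'): new char, reset run to 1
  Position 2 ('b'): new char, reset run to 1
  Position 3 ('b'): continues run of 'b', length=2
  Position 4 ('a'): new char, reset run to 1
  Position 5 ('a'): continues run of 'a', length=2
  Position 6 ('b'): new char, reset run to 1
  Position 7 ('c'): new char, reset run to 1
  Position 8 ('b'): new char, reset run to 1
  Position 9 ('c'): new char, reset run to 1
  Position 10 ('c'): continues run of 'c', length=2
  Position 11 ('a'): new char, reset run to 1
Longest run: 'b' with length 2

2


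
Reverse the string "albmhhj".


Input: albmhhj
Reading characters right to left:
  Position 6: 'j'
  Position 5: 'h'
  Position 4: 'h'
  Position 3: 'm'
  Position 2: 'b'
  Position 1: 'l'
  Position 0: 'a'
Reversed: jhhmbla

jhhmbla


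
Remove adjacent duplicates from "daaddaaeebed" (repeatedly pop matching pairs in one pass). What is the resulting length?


Input: daaddaaeebed
Stack-based adjacent duplicate removal:
  Read 'd': push. Stack: d
  Read 'a': push. Stack: da
  Read 'a': matches stack top 'a' => pop. Stack: d
  Read 'd': matches stack top 'd' => pop. Stack: (empty)
  Read 'd': push. Stack: d
  Read 'a': push. Stack: da
  Read 'a': matches stack top 'a' => pop. Stack: d
  Read 'e': push. Stack: de
  Read 'e': matches stack top 'e' => pop. Stack: d
  Read 'b': push. Stack: db
  Read 'e': push. Stack: dbe
  Read 'd': push. Stack: dbed
Final stack: "dbed" (length 4)

4


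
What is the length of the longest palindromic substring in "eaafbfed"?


Input: "eaafbfed"
Checking substrings for palindromes:
  [3:6] "fbf" (len 3) => palindrome
  [1:3] "aa" (len 2) => palindrome
Longest palindromic substring: "fbf" with length 3

3


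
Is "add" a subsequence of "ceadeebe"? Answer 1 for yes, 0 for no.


Check if "add" is a subsequence of "ceadeebe"
Greedy scan:
  Position 0 ('c'): no match needed
  Position 1 ('e'): no match needed
  Position 2 ('a'): matches sub[0] = 'a'
  Position 3 ('d'): matches sub[1] = 'd'
  Position 4 ('e'): no match needed
  Position 5 ('e'): no match needed
  Position 6 ('b'): no match needed
  Position 7 ('e'): no match needed
Only matched 2/3 characters => not a subsequence

0


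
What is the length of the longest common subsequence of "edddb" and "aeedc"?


LCS of "edddb" and "aeedc"
DP table:
           a    e    e    d    c
      0    0    0    0    0    0
  e   0    0    1    1    1    1
  d   0    0    1    1    2    2
  d   0    0    1    1    2    2
  d   0    0    1    1    2    2
  b   0    0    1    1    2    2
LCS length = dp[5][5] = 2

2


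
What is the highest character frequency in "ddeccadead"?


Input: ddeccadead
Character counts:
  'a': 2
  'c': 2
  'd': 4
  'e': 2
Maximum frequency: 4

4


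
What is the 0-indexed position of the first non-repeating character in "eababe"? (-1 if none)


Input: eababe
Character frequencies:
  'a': 2
  'b': 2
  'e': 2
Scanning left to right for freq == 1:
  Position 0 ('e'): freq=2, skip
  Position 1 ('a'): freq=2, skip
  Position 2 ('b'): freq=2, skip
  Position 3 ('a'): freq=2, skip
  Position 4 ('b'): freq=2, skip
  Position 5 ('e'): freq=2, skip
  No unique character found => answer = -1

-1


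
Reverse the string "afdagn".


Input: afdagn
Reading characters right to left:
  Position 5: 'n'
  Position 4: 'g'
  Position 3: 'a'
  Position 2: 'd'
  Position 1: 'f'
  Position 0: 'a'
Reversed: ngadfa

ngadfa


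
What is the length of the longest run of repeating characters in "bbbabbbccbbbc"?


Input: "bbbabbbccbbbc"
Scanning for longest run:
  Position 1 ('b'): continues run of 'b', length=2
  Position 2 ('b'): continues run of 'b', length=3
  Position 3 ('a'): new char, reset run to 1
  Position 4 ('b'): new char, reset run to 1
  Position 5 ('b'): continues run of 'b', length=2
  Position 6 ('b'): continues run of 'b', length=3
  Position 7 ('c'): new char, reset run to 1
  Position 8 ('c'): continues run of 'c', length=2
  Position 9 ('b'): new char, reset run to 1
  Position 10 ('b'): continues run of 'b', length=2
  Position 11 ('b'): continues run of 'b', length=3
  Position 12 ('c'): new char, reset run to 1
Longest run: 'b' with length 3

3


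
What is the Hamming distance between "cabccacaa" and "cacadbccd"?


Comparing "cabccacaa" and "cacadbccd" position by position:
  Position 0: 'c' vs 'c' => same
  Position 1: 'a' vs 'a' => same
  Position 2: 'b' vs 'c' => differ
  Position 3: 'c' vs 'a' => differ
  Position 4: 'c' vs 'd' => differ
  Position 5: 'a' vs 'b' => differ
  Position 6: 'c' vs 'c' => same
  Position 7: 'a' vs 'c' => differ
  Position 8: 'a' vs 'd' => differ
Total differences (Hamming distance): 6

6


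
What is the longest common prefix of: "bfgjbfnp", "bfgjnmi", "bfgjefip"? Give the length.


Words: bfgjbfnp, bfgjnmi, bfgjefip
  Position 0: all 'b' => match
  Position 1: all 'f' => match
  Position 2: all 'g' => match
  Position 3: all 'j' => match
  Position 4: ('b', 'n', 'e') => mismatch, stop
LCP = "bfgj" (length 4)

4


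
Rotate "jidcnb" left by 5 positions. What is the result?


Input: "jidcnb", rotate left by 5
First 5 characters: "jidcn"
Remaining characters: "b"
Concatenate remaining + first: "b" + "jidcn" = "bjidcn"

bjidcn


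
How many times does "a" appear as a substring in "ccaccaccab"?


Searching for "a" in "ccaccaccab"
Scanning each position:
  Position 0: "c" => no
  Position 1: "c" => no
  Position 2: "a" => MATCH
  Position 3: "c" => no
  Position 4: "c" => no
  Position 5: "a" => MATCH
  Position 6: "c" => no
  Position 7: "c" => no
  Position 8: "a" => MATCH
  Position 9: "b" => no
Total occurrences: 3

3


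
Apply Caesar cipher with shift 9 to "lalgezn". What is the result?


Caesar cipher: shift "lalgezn" by 9
  'l' (pos 11) + 9 = pos 20 = 'u'
  'a' (pos 0) + 9 = pos 9 = 'j'
  'l' (pos 11) + 9 = pos 20 = 'u'
  'g' (pos 6) + 9 = pos 15 = 'p'
  'e' (pos 4) + 9 = pos 13 = 'n'
  'z' (pos 25) + 9 = pos 8 = 'i'
  'n' (pos 13) + 9 = pos 22 = 'w'
Result: ujupniw

ujupniw


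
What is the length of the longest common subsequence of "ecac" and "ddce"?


LCS of "ecac" and "ddce"
DP table:
           d    d    c    e
      0    0    0    0    0
  e   0    0    0    0    1
  c   0    0    0    1    1
  a   0    0    0    1    1
  c   0    0    0    1    1
LCS length = dp[4][4] = 1

1


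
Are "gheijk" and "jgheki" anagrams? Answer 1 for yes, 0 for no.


Strings: "gheijk", "jgheki"
Sorted first:  eghijk
Sorted second: eghijk
Sorted forms match => anagrams

1


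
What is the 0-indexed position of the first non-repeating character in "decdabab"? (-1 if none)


Input: decdabab
Character frequencies:
  'a': 2
  'b': 2
  'c': 1
  'd': 2
  'e': 1
Scanning left to right for freq == 1:
  Position 0 ('d'): freq=2, skip
  Position 1 ('e'): unique! => answer = 1

1


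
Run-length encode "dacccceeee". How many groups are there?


Input: dacccceeee
Scanning for consecutive runs:
  Group 1: 'd' x 1 (positions 0-0)
  Group 2: 'a' x 1 (positions 1-1)
  Group 3: 'c' x 4 (positions 2-5)
  Group 4: 'e' x 4 (positions 6-9)
Total groups: 4

4


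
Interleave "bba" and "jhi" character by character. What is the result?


Interleaving "bba" and "jhi":
  Position 0: 'b' from first, 'j' from second => "bj"
  Position 1: 'b' from first, 'h' from second => "bh"
  Position 2: 'a' from first, 'i' from second => "ai"
Result: bjbhai

bjbhai


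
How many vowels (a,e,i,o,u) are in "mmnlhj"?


Input: mmnlhj
Checking each character:
  'm' at position 0: consonant
  'm' at position 1: consonant
  'n' at position 2: consonant
  'l' at position 3: consonant
  'h' at position 4: consonant
  'j' at position 5: consonant
Total vowels: 0

0


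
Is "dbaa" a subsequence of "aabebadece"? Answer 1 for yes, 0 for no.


Check if "dbaa" is a subsequence of "aabebadece"
Greedy scan:
  Position 0 ('a'): no match needed
  Position 1 ('a'): no match needed
  Position 2 ('b'): no match needed
  Position 3 ('e'): no match needed
  Position 4 ('b'): no match needed
  Position 5 ('a'): no match needed
  Position 6 ('d'): matches sub[0] = 'd'
  Position 7 ('e'): no match needed
  Position 8 ('c'): no match needed
  Position 9 ('e'): no match needed
Only matched 1/4 characters => not a subsequence

0


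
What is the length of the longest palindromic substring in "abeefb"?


Input: "abeefb"
Checking substrings for palindromes:
  [2:4] "ee" (len 2) => palindrome
Longest palindromic substring: "ee" with length 2

2


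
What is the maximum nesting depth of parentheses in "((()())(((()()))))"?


Input: "((()())(((()()))))"
Tracking depth:
  Position 0 '(': depth becomes 1
  Position 1 '(': depth becomes 2
  Position 2 '(': depth becomes 3
  Position 3 ')': depth becomes 2
  Position 4 '(': depth becomes 3
  Position 5 ')': depth becomes 2
  Position 6 ')': depth becomes 1
  Position 7 '(': depth becomes 2
  Position 8 '(': depth becomes 3
  Position 9 '(': depth becomes 4
  Position 10 '(': depth becomes 5
  Position 11 ')': depth becomes 4
  Position 12 '(': depth becomes 5
  Position 13 ')': depth becomes 4
  Position 14 ')': depth becomes 3
  Position 15 ')': depth becomes 2
  Position 16 ')': depth becomes 1
  Position 17 ')': depth becomes 0
Maximum depth reached: 5

5


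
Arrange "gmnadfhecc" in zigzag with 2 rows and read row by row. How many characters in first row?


Zigzag "gmnadfhecc" into 2 rows:
Placing characters:
  'g' => row 0
  'm' => row 1
  'n' => row 0
  'a' => row 1
  'd' => row 0
  'f' => row 1
  'h' => row 0
  'e' => row 1
  'c' => row 0
  'c' => row 1
Rows:
  Row 0: "gndhc"
  Row 1: "mafec"
First row length: 5

5


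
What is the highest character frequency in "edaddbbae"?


Input: edaddbbae
Character counts:
  'a': 2
  'b': 2
  'd': 3
  'e': 2
Maximum frequency: 3

3


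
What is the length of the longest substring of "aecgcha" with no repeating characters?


Input: "aecgcha"
Sliding window (track last position of each char):
  Position 0 ('a'): window [0,0] length 1 -- new best
  Position 1 ('e'): window [0,1] length 2 -- new best
  Position 2 ('c'): window [0,2] length 3 -- new best
  Position 3 ('g'): window [0,3] length 4 -- new best
  Position 4 ('c'): repeat (last at 2), move window start to 3
  Position 4 ('c'): window [3,4] length 2
  Position 5 ('h'): window [3,5] length 3
  Position 6 ('a'): window [3,6] length 4
Longest substring with no repeats: "aecg" with length 4

4


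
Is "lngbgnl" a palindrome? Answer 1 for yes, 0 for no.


Input: lngbgnl
Reversed: lngbgnl
  Compare pos 0 ('l') with pos 6 ('l'): match
  Compare pos 1 ('n') with pos 5 ('n'): match
  Compare pos 2 ('g') with pos 4 ('g'): match
Result: palindrome

1


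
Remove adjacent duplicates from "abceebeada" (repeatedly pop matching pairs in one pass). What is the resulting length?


Input: abceebeada
Stack-based adjacent duplicate removal:
  Read 'a': push. Stack: a
  Read 'b': push. Stack: ab
  Read 'c': push. Stack: abc
  Read 'e': push. Stack: abce
  Read 'e': matches stack top 'e' => pop. Stack: abc
  Read 'b': push. Stack: abcb
  Read 'e': push. Stack: abcbe
  Read 'a': push. Stack: abcbea
  Read 'd': push. Stack: abcbead
  Read 'a': push. Stack: abcbeada
Final stack: "abcbeada" (length 8)

8


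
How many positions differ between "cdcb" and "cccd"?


Comparing "cdcb" and "cccd" position by position:
  Position 0: 'c' vs 'c' => same
  Position 1: 'd' vs 'c' => DIFFER
  Position 2: 'c' vs 'c' => same
  Position 3: 'b' vs 'd' => DIFFER
Positions that differ: 2

2


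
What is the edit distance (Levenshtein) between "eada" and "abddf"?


Computing edit distance: "eada" -> "abddf"
DP table:
           a    b    d    d    f
      0    1    2    3    4    5
  e   1    1    2    3    4    5
  a   2    1    2    3    4    5
  d   3    2    2    2    3    4
  a   4    3    3    3    3    4
Edit distance = dp[4][5] = 4

4


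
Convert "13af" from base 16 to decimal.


Input: "13af" in base 16
Positional expansion:
  Digit '1' (value 1) x 16^3 = 4096
  Digit '3' (value 3) x 16^2 = 768
  Digit 'a' (value 10) x 16^1 = 160
  Digit 'f' (value 15) x 16^0 = 15
Sum = 5039

5039


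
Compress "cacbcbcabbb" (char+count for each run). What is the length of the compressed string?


Input: cacbcbcabbb
Runs:
  'c' x 1 => "c1"
  'a' x 1 => "a1"
  'c' x 1 => "c1"
  'b' x 1 => "b1"
  'c' x 1 => "c1"
  'b' x 1 => "b1"
  'c' x 1 => "c1"
  'a' x 1 => "a1"
  'b' x 3 => "b3"
Compressed: "c1a1c1b1c1b1c1a1b3"
Compressed length: 18

18


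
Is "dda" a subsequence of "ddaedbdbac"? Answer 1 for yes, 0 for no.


Check if "dda" is a subsequence of "ddaedbdbac"
Greedy scan:
  Position 0 ('d'): matches sub[0] = 'd'
  Position 1 ('d'): matches sub[1] = 'd'
  Position 2 ('a'): matches sub[2] = 'a'
  Position 3 ('e'): no match needed
  Position 4 ('d'): no match needed
  Position 5 ('b'): no match needed
  Position 6 ('d'): no match needed
  Position 7 ('b'): no match needed
  Position 8 ('a'): no match needed
  Position 9 ('c'): no match needed
All 3 characters matched => is a subsequence

1


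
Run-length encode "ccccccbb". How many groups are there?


Input: ccccccbb
Scanning for consecutive runs:
  Group 1: 'c' x 6 (positions 0-5)
  Group 2: 'b' x 2 (positions 6-7)
Total groups: 2

2


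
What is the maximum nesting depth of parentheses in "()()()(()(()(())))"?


Input: "()()()(()(()(())))"
Tracking depth:
  Position 0 '(': depth becomes 1
  Position 1 ')': depth becomes 0
  Position 2 '(': depth becomes 1
  Position 3 ')': depth becomes 0
  Position 4 '(': depth becomes 1
  Position 5 ')': depth becomes 0
  Position 6 '(': depth becomes 1
  Position 7 '(': depth becomes 2
  Position 8 ')': depth becomes 1
  Position 9 '(': depth becomes 2
  Position 10 '(': depth becomes 3
  Position 11 ')': depth becomes 2
  Position 12 '(': depth becomes 3
  Position 13 '(': depth becomes 4
  Position 14 ')': depth becomes 3
  Position 15 ')': depth becomes 2
  Position 16 ')': depth becomes 1
  Position 17 ')': depth becomes 0
Maximum depth reached: 4

4


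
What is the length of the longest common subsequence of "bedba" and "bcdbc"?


LCS of "bedba" and "bcdbc"
DP table:
           b    c    d    b    c
      0    0    0    0    0    0
  b   0    1    1    1    1    1
  e   0    1    1    1    1    1
  d   0    1    1    2    2    2
  b   0    1    1    2    3    3
  a   0    1    1    2    3    3
LCS length = dp[5][5] = 3

3


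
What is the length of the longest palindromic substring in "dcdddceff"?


Input: "dcdddceff"
Checking substrings for palindromes:
  [1:6] "cdddc" (len 5) => palindrome
  [0:3] "dcd" (len 3) => palindrome
  [2:5] "ddd" (len 3) => palindrome
  [2:4] "dd" (len 2) => palindrome
  [3:5] "dd" (len 2) => palindrome
  [7:9] "ff" (len 2) => palindrome
Longest palindromic substring: "cdddc" with length 5

5


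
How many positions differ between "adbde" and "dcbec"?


Comparing "adbde" and "dcbec" position by position:
  Position 0: 'a' vs 'd' => DIFFER
  Position 1: 'd' vs 'c' => DIFFER
  Position 2: 'b' vs 'b' => same
  Position 3: 'd' vs 'e' => DIFFER
  Position 4: 'e' vs 'c' => DIFFER
Positions that differ: 4

4


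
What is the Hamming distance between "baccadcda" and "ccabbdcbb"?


Comparing "baccadcda" and "ccabbdcbb" position by position:
  Position 0: 'b' vs 'c' => differ
  Position 1: 'a' vs 'c' => differ
  Position 2: 'c' vs 'a' => differ
  Position 3: 'c' vs 'b' => differ
  Position 4: 'a' vs 'b' => differ
  Position 5: 'd' vs 'd' => same
  Position 6: 'c' vs 'c' => same
  Position 7: 'd' vs 'b' => differ
  Position 8: 'a' vs 'b' => differ
Total differences (Hamming distance): 7

7


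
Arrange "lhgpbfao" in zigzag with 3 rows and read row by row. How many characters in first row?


Zigzag "lhgpbfao" into 3 rows:
Placing characters:
  'l' => row 0
  'h' => row 1
  'g' => row 2
  'p' => row 1
  'b' => row 0
  'f' => row 1
  'a' => row 2
  'o' => row 1
Rows:
  Row 0: "lb"
  Row 1: "hpfo"
  Row 2: "ga"
First row length: 2

2


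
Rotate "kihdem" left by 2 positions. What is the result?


Input: "kihdem", rotate left by 2
First 2 characters: "ki"
Remaining characters: "hdem"
Concatenate remaining + first: "hdem" + "ki" = "hdemki"

hdemki


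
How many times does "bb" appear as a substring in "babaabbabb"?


Searching for "bb" in "babaabbabb"
Scanning each position:
  Position 0: "ba" => no
  Position 1: "ab" => no
  Position 2: "ba" => no
  Position 3: "aa" => no
  Position 4: "ab" => no
  Position 5: "bb" => MATCH
  Position 6: "ba" => no
  Position 7: "ab" => no
  Position 8: "bb" => MATCH
Total occurrences: 2

2


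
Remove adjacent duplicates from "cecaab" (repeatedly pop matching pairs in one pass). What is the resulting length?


Input: cecaab
Stack-based adjacent duplicate removal:
  Read 'c': push. Stack: c
  Read 'e': push. Stack: ce
  Read 'c': push. Stack: cec
  Read 'a': push. Stack: ceca
  Read 'a': matches stack top 'a' => pop. Stack: cec
  Read 'b': push. Stack: cecb
Final stack: "cecb" (length 4)

4


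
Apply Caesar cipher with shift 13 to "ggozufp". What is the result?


Caesar cipher: shift "ggozufp" by 13
  'g' (pos 6) + 13 = pos 19 = 't'
  'g' (pos 6) + 13 = pos 19 = 't'
  'o' (pos 14) + 13 = pos 1 = 'b'
  'z' (pos 25) + 13 = pos 12 = 'm'
  'u' (pos 20) + 13 = pos 7 = 'h'
  'f' (pos 5) + 13 = pos 18 = 's'
  'p' (pos 15) + 13 = pos 2 = 'c'
Result: ttbmhsc

ttbmhsc


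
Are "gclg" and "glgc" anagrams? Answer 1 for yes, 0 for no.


Strings: "gclg", "glgc"
Sorted first:  cggl
Sorted second: cggl
Sorted forms match => anagrams

1


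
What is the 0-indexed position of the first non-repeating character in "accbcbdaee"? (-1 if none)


Input: accbcbdaee
Character frequencies:
  'a': 2
  'b': 2
  'c': 3
  'd': 1
  'e': 2
Scanning left to right for freq == 1:
  Position 0 ('a'): freq=2, skip
  Position 1 ('c'): freq=3, skip
  Position 2 ('c'): freq=3, skip
  Position 3 ('b'): freq=2, skip
  Position 4 ('c'): freq=3, skip
  Position 5 ('b'): freq=2, skip
  Position 6 ('d'): unique! => answer = 6

6


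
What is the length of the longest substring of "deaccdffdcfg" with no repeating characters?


Input: "deaccdffdcfg"
Sliding window (track last position of each char):
  Position 0 ('d'): window [0,0] length 1 -- new best
  Position 1 ('e'): window [0,1] length 2 -- new best
  Position 2 ('a'): window [0,2] length 3 -- new best
  Position 3 ('c'): window [0,3] length 4 -- new best
  Position 4 ('c'): repeat (last at 3), move window start to 4
  Position 4 ('c'): window [4,4] length 1
  Position 5 ('d'): window [4,5] length 2
  Position 6 ('f'): window [4,6] length 3
  Position 7 ('f'): repeat (last at 6), move window start to 7
  Position 7 ('f'): window [7,7] length 1
  Position 8 ('d'): window [7,8] length 2
  Position 9 ('c'): window [7,9] length 3
  Position 10 ('f'): repeat (last at 7), move window start to 8
  Position 10 ('f'): window [8,10] length 3
  Position 11 ('g'): window [8,11] length 4
Longest substring with no repeats: "deac" with length 4

4


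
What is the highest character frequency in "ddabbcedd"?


Input: ddabbcedd
Character counts:
  'a': 1
  'b': 2
  'c': 1
  'd': 4
  'e': 1
Maximum frequency: 4

4


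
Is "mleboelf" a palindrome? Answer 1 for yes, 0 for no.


Input: mleboelf
Reversed: fleobelm
  Compare pos 0 ('m') with pos 7 ('f'): MISMATCH
  Compare pos 1 ('l') with pos 6 ('l'): match
  Compare pos 2 ('e') with pos 5 ('e'): match
  Compare pos 3 ('b') with pos 4 ('o'): MISMATCH
Result: not a palindrome

0


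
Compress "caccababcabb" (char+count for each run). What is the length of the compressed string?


Input: caccababcabb
Runs:
  'c' x 1 => "c1"
  'a' x 1 => "a1"
  'c' x 2 => "c2"
  'a' x 1 => "a1"
  'b' x 1 => "b1"
  'a' x 1 => "a1"
  'b' x 1 => "b1"
  'c' x 1 => "c1"
  'a' x 1 => "a1"
  'b' x 2 => "b2"
Compressed: "c1a1c2a1b1a1b1c1a1b2"
Compressed length: 20

20


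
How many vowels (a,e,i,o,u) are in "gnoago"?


Input: gnoago
Checking each character:
  'g' at position 0: consonant
  'n' at position 1: consonant
  'o' at position 2: vowel (running total: 1)
  'a' at position 3: vowel (running total: 2)
  'g' at position 4: consonant
  'o' at position 5: vowel (running total: 3)
Total vowels: 3

3


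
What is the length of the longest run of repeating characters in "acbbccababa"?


Input: "acbbccababa"
Scanning for longest run:
  Position 1 ('c'): new char, reset run to 1
  Position 2 ('b'): new char, reset run to 1
  Position 3 ('b'): continues run of 'b', length=2
  Position 4 ('c'): new char, reset run to 1
  Position 5 ('c'): continues run of 'c', length=2
  Position 6 ('a'): new char, reset run to 1
  Position 7 ('b'): new char, reset run to 1
  Position 8 ('a'): new char, reset run to 1
  Position 9 ('b'): new char, reset run to 1
  Position 10 ('a'): new char, reset run to 1
Longest run: 'b' with length 2

2


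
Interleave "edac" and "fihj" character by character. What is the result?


Interleaving "edac" and "fihj":
  Position 0: 'e' from first, 'f' from second => "ef"
  Position 1: 'd' from first, 'i' from second => "di"
  Position 2: 'a' from first, 'h' from second => "ah"
  Position 3: 'c' from first, 'j' from second => "cj"
Result: efdiahcj

efdiahcj


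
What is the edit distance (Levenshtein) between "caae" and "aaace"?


Computing edit distance: "caae" -> "aaace"
DP table:
           a    a    a    c    e
      0    1    2    3    4    5
  c   1    1    2    3    3    4
  a   2    1    1    2    3    4
  a   3    2    1    1    2    3
  e   4    3    2    2    2    2
Edit distance = dp[4][5] = 2

2


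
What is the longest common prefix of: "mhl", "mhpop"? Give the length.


Words: mhl, mhpop
  Position 0: all 'm' => match
  Position 1: all 'h' => match
  Position 2: ('l', 'p') => mismatch, stop
LCP = "mh" (length 2)

2


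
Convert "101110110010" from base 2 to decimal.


Input: "101110110010" in base 2
Positional expansion:
  Digit '1' (value 1) x 2^11 = 2048
  Digit '0' (value 0) x 2^10 = 0
  Digit '1' (value 1) x 2^9 = 512
  Digit '1' (value 1) x 2^8 = 256
  Digit '1' (value 1) x 2^7 = 128
  Digit '0' (value 0) x 2^6 = 0
  Digit '1' (value 1) x 2^5 = 32
  Digit '1' (value 1) x 2^4 = 16
  Digit '0' (value 0) x 2^3 = 0
  Digit '0' (value 0) x 2^2 = 0
  Digit '1' (value 1) x 2^1 = 2
  Digit '0' (value 0) x 2^0 = 0
Sum = 2994

2994


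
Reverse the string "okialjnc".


Input: okialjnc
Reading characters right to left:
  Position 7: 'c'
  Position 6: 'n'
  Position 5: 'j'
  Position 4: 'l'
  Position 3: 'a'
  Position 2: 'i'
  Position 1: 'k'
  Position 0: 'o'
Reversed: cnjlaiko

cnjlaiko
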